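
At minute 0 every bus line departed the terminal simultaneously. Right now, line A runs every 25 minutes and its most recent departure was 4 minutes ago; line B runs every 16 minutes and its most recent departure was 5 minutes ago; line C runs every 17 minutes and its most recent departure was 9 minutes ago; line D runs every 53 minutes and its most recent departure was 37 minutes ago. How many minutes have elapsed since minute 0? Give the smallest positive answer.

300229

The moduli are pairwise coprime; N = 25·16·17·53 = 360400.
N/25 = 14416; 14416 ≡ 16 (mod 25); 16·11 ≡ 1, so inverse 11.
N/16 = 22525; 22525 ≡ 13 (mod 16); 13·5 ≡ 1, so inverse 5.
N/17 = 21200; 21200 ≡ 1 (mod 17), inverse 1.
N/53 = 6800; 6800 ≡ 16 (mod 53); 16·10 ≡ 1, so inverse 10.
t ≡ 4·14416·11 + 5·22525·5 + 9·21200·1 + 37·6800·10 = 3904229.
3904229 mod 360400 = 300229.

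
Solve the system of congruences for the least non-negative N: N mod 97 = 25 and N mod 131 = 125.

4972

From N ≡ 25 (mod 97) write N = 25 + 97t. Substituting into N ≡ 125 (mod 131) gives 97t ≡ 100 (mod 131), and since 97⁻¹ ≡ 104 (mod 131), t ≡ 51. Hence N ≡ 25 + 97·51 = 4972 (mod 12707).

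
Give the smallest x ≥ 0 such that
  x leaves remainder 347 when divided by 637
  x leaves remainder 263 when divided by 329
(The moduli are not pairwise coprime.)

2895

Combine the congruences pairwise.
gcd(637, 329) = 7 and 7 | (263 − 347), so the pair is consistent; merging gives x ≡ 2895 (mod 29939), where 29939 = lcm(637, 329).
The solution is unique modulo lcm(637, 329) = 29939.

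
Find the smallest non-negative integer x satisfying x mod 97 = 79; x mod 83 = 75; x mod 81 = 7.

239281

The moduli are pairwise coprime; N = 97·83·81 = 652131.
N/97 = 6723; 6723 ≡ 30 (mod 97); 30·55 ≡ 1, so inverse 55.
N/83 = 7857; 7857 ≡ 55 (mod 83); 55·80 ≡ 1, so inverse 80.
N/81 = 8051; 8051 ≡ 32 (mod 81); 32·38 ≡ 1, so inverse 38.
x ≡ 79·6723·55 + 75·7857·80 + 7·8051·38 = 78495001.
78495001 mod 652131 = 239281.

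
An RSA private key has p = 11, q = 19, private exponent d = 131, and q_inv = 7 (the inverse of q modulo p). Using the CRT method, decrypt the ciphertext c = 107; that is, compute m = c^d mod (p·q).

8

d_p = d mod (p−1) = 131 mod 10 = 1; d_q = d mod (q−1) = 5.
m₁ = c^(d_p) mod p: c ≡ 8 (mod 11), and 8^1 mod 11 = 8.
m₂ = c^(d_q) mod q: c ≡ 12 (mod 19), and 12^5 mod 19 = 8.
h = q_inv·(m₁ − m₂) mod p = 7·(8 − 8) mod 11 = 0.
m = m₂ + h·q = 8 + 0·19 = 8.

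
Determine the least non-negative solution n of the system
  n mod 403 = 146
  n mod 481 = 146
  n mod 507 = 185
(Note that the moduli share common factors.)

gcd(403, 481) = 13 and 13 | (146 − 146), so the pair is consistent; merging gives n ≡ 146 (mod 14911), where 14911 = lcm(403, 481).
gcd(14911, 507) = 13 and 13 | (185 − 146), so the pair is consistent; merging gives n ≡ 402743 (mod 581529), where 581529 = lcm(14911, 507).
The solution is unique modulo lcm(403, 481, 507) = 581529.

402743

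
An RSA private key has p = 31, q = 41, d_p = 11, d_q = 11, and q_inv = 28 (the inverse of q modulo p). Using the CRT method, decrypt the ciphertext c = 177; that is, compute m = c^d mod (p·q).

978

m₁ = c^(d_p) mod p: c ≡ 22 (mod 31), and 22^11 mod 31 = 17.
m₂ = c^(d_q) mod q: c ≡ 13 (mod 41), and 13^11 mod 41 = 35.
h = q_inv·(m₁ − m₂) mod p = 28·(17 − 35) mod 31 = 23.
m = m₂ + h·q = 35 + 23·41 = 978.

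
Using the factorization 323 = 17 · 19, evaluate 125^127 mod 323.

Mod 17: 125 ≡ 6; by Fermat, exponent reduces to 127 mod 16 = 15; 6^15 ≡ 3 (mod 17).
Mod 19: 125 ≡ 11; by Fermat, exponent reduces to 127 mod 18 = 1; 11^1 ≡ 11 (mod 19).
Combine by CRT: x ≡ 3 (mod 17), x ≡ 11 (mod 19) ⇒ x ≡ 258 (mod 323).

258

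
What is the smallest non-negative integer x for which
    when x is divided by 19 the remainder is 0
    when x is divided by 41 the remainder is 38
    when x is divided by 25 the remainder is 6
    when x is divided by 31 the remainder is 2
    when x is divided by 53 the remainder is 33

Combine the congruences pairwise.
From x ≡ 0 (mod 19) write x = 0 + 19t. Substituting into x ≡ 38 (mod 41) gives 19t ≡ 38 (mod 41), and since 19⁻¹ ≡ 13 (mod 41), t ≡ 2. Hence x ≡ 0 + 19·2 = 38 (mod 779).
From x ≡ 38 (mod 779) write x = 38 + 779t. Substituting into x ≡ 6 (mod 25) gives 779t ≡ 18 (mod 25), and since 4⁻¹ ≡ 19 (mod 25), t ≡ 17. Hence x ≡ 38 + 779·17 = 13281 (mod 19475).
From x ≡ 13281 (mod 19475) write x = 13281 + 19475t. Substituting into x ≡ 2 (mod 31) gives 19475t ≡ 20 (mod 31), and since 7⁻¹ ≡ 9 (mod 31), t ≡ 25. Hence x ≡ 13281 + 19475·25 = 500156 (mod 603725).
From x ≡ 500156 (mod 603725) write x = 500156 + 603725t. Substituting into x ≡ 33 (mod 53) gives 603725t ≡ 38 (mod 53), and since 2⁻¹ ≡ 27 (mod 53), t ≡ 19. Hence x ≡ 500156 + 603725·19 = 11970931 (mod 31997425).

11970931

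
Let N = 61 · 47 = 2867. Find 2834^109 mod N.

Mod 61: 2834 ≡ 28; by Fermat, exponent reduces to 109 mod 60 = 49; 28^49 ≡ 37 (mod 61).
Mod 47: 2834 ≡ 14; by Fermat, exponent reduces to 109 mod 46 = 17; 14^17 ≡ 28 (mod 47).
Combine by CRT: x ≡ 37 (mod 61), x ≡ 28 (mod 47) ⇒ x ≡ 2660 (mod 2867).

2660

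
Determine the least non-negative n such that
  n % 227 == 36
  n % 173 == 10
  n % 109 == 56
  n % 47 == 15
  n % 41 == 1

689928854

The moduli are pairwise coprime; M = 227·173·109·47·41 = 8248598653.
M/227 = 36337439; 36337439 ≡ 187 (mod 227); 187·17 ≡ 1, so inverse 17.
M/173 = 47679761; 47679761 ≡ 96 (mod 173); 96·164 ≡ 1, so inverse 164.
M/109 = 75675217; 75675217 ≡ 5 (mod 109); 5·22 ≡ 1, so inverse 22.
M/47 = 175502099; 175502099 ≡ 10 (mod 47); 10·33 ≡ 1, so inverse 33.
M/41 = 201185333; 201185333 ≡ 14 (mod 41); 14·3 ≡ 1, so inverse 3.
n ≡ 36·36337439·17 + 10·47679761·164 + 56·75675217·22 + 15·175502099·33 + 1·201185333·3 = 281142283056.
281142283056 mod 8248598653 = 689928854.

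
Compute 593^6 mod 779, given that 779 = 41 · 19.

144

Mod 41: 593 ≡ 19; 19^6 ≡ 21 (mod 41).
Mod 19: 593 ≡ 4; 4^6 ≡ 11 (mod 19).
Combine by CRT: x ≡ 21 (mod 41), x ≡ 11 (mod 19) ⇒ x ≡ 144 (mod 779).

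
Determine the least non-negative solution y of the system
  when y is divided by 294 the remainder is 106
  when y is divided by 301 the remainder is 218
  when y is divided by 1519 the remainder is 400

Combine the congruences pairwise.
gcd(294, 301) = 7 and 7 | (218 − 106), so the pair is consistent; merging gives y ≡ 8044 (mod 12642), where 12642 = lcm(294, 301).
gcd(12642, 1519) = 49 and 49 | (400 − 8044), so the pair is consistent; merging gives y ≡ 45970 (mod 391902), where 391902 = lcm(12642, 1519).
The solution is unique modulo lcm(294, 301, 1519) = 391902.

45970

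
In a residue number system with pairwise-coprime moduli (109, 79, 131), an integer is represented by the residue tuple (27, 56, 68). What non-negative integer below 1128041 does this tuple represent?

From x ≡ 27 (mod 109) write x = 27 + 109t. Substituting into x ≡ 56 (mod 79) gives 109t ≡ 29 (mod 79), and since 30⁻¹ ≡ 29 (mod 79), t ≡ 51. Hence x ≡ 27 + 109·51 = 5586 (mod 8611).
From x ≡ 5586 (mod 8611) write x = 5586 + 8611t. Substituting into x ≡ 68 (mod 131) gives 8611t ≡ 115 (mod 131), and since 96⁻¹ ≡ 116 (mod 131), t ≡ 109. Hence x ≡ 5586 + 8611·109 = 944185 (mod 1128041).

944185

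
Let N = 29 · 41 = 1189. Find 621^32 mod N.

1103

Mod 29: 621 ≡ 12; by Fermat, exponent reduces to 32 mod 28 = 4; 12^4 ≡ 1 (mod 29).
Mod 41: 621 ≡ 6; 6^32 ≡ 37 (mod 41).
Combine by CRT: x ≡ 1 (mod 29), x ≡ 37 (mod 41) ⇒ x ≡ 1103 (mod 1189).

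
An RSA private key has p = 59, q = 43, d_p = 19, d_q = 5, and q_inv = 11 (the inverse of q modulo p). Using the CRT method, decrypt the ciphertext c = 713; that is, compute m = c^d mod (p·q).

m₁ = c^(d_p) mod p: c ≡ 5 (mod 59), and 5^19 mod 59 = 15.
m₂ = c^(d_q) mod q: c ≡ 25 (mod 43), and 25^5 mod 43 = 24.
h = q_inv·(m₁ − m₂) mod p = 11·(15 − 24) mod 59 = 19.
m = m₂ + h·q = 24 + 19·43 = 841.

841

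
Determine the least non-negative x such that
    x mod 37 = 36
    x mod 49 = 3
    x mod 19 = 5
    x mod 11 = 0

From x ≡ 36 (mod 37) write x = 36 + 37t. Substituting into x ≡ 3 (mod 49) gives 37t ≡ 16 (mod 49), and since 37⁻¹ ≡ 4 (mod 49), t ≡ 15. Hence x ≡ 36 + 37·15 = 591 (mod 1813).
From x ≡ 591 (mod 1813) write x = 591 + 1813t. Substituting into x ≡ 5 (mod 19) gives 1813t ≡ 3 (mod 19), and since 8⁻¹ ≡ 12 (mod 19), t ≡ 17. Hence x ≡ 591 + 1813·17 = 31412 (mod 34447).
From x ≡ 31412 (mod 34447) write x = 31412 + 34447t. Substituting into x ≡ 0 (mod 11) gives 34447t ≡ 4 (mod 11), and since 6⁻¹ ≡ 2 (mod 11), t ≡ 8. Hence x ≡ 31412 + 34447·8 = 306988 (mod 378917).

306988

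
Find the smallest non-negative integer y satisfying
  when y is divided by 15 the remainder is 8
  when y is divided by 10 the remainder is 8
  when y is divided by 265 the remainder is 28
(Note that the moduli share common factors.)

gcd(15, 10) = 5 and 5 | (8 − 8), so the pair is consistent; merging gives y ≡ 8 (mod 30), where 30 = lcm(15, 10).
gcd(30, 265) = 5 and 5 | (28 − 8), so the pair is consistent; merging gives y ≡ 1088 (mod 1590), where 1590 = lcm(30, 265).
The solution is unique modulo lcm(15, 10, 265) = 1590.

1088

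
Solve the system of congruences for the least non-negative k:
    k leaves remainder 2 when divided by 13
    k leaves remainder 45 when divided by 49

From k ≡ 2 (mod 13) write k = 2 + 13t. Substituting into k ≡ 45 (mod 49) gives 13t ≡ 43 (mod 49), and since 13⁻¹ ≡ 34 (mod 49), t ≡ 41. Hence k ≡ 2 + 13·41 = 535 (mod 637).

535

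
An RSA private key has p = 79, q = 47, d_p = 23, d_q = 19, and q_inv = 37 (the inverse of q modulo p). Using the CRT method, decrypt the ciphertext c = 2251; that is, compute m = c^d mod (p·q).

2246

m₁ = c^(d_p) mod p: c ≡ 39 (mod 79), and 39^23 mod 79 = 34.
m₂ = c^(d_q) mod q: c ≡ 42 (mod 47), and 42^19 mod 47 = 37.
h = q_inv·(m₁ − m₂) mod p = 37·(34 − 37) mod 79 = 47.
m = m₂ + h·q = 37 + 47·47 = 2246.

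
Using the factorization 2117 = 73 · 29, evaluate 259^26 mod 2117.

1704

Mod 73: 259 ≡ 40; 40^26 ≡ 25 (mod 73).
Mod 29: 259 ≡ 27; 27^26 ≡ 22 (mod 29).
Combine by CRT: x ≡ 25 (mod 73), x ≡ 22 (mod 29) ⇒ x ≡ 1704 (mod 2117).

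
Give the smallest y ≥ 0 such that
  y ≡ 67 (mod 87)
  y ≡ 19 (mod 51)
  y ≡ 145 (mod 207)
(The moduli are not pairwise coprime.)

23122

gcd(87, 51) = 3 and 3 | (19 − 67), so the pair is consistent; merging gives y ≡ 937 (mod 1479), where 1479 = lcm(87, 51).
gcd(1479, 207) = 3 and 3 | (145 − 937), so the pair is consistent; merging gives y ≡ 23122 (mod 102051), where 102051 = lcm(1479, 207).
The solution is unique modulo lcm(87, 51, 207) = 102051.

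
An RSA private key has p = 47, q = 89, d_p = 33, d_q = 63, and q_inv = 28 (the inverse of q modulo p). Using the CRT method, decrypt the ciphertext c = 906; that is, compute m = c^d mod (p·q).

45

m₁ = c^(d_p) mod p: c ≡ 13 (mod 47), and 13^33 mod 47 = 45.
m₂ = c^(d_q) mod q: c ≡ 16 (mod 89), and 16^63 mod 89 = 45.
h = q_inv·(m₁ − m₂) mod p = 28·(45 − 45) mod 47 = 0.
m = m₂ + h·q = 45 + 0·89 = 45.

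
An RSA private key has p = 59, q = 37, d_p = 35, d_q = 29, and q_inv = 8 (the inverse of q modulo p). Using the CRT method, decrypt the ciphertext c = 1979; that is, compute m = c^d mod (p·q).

1241

m₁ = c^(d_p) mod p: c ≡ 32 (mod 59), and 32^35 mod 59 = 2.
m₂ = c^(d_q) mod q: c ≡ 18 (mod 37), and 18^29 mod 37 = 20.
h = q_inv·(m₁ − m₂) mod p = 8·(2 − 20) mod 59 = 33.
m = m₂ + h·q = 20 + 33·37 = 1241.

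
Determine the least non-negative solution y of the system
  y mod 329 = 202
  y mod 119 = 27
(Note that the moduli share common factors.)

860

Combine the congruences pairwise.
gcd(329, 119) = 7 and 7 | (27 − 202), so the pair is consistent; merging gives y ≡ 860 (mod 5593), where 5593 = lcm(329, 119).
The solution is unique modulo lcm(329, 119) = 5593.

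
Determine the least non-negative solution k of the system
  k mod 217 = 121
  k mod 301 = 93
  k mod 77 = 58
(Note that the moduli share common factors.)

81062

gcd(217, 301) = 7 and 7 | (93 − 121), so the pair is consistent; merging gives k ≡ 6414 (mod 9331), where 9331 = lcm(217, 301).
gcd(9331, 77) = 7 and 7 | (58 − 6414), so the pair is consistent; merging gives k ≡ 81062 (mod 102641), where 102641 = lcm(9331, 77).
The solution is unique modulo lcm(217, 301, 77) = 102641.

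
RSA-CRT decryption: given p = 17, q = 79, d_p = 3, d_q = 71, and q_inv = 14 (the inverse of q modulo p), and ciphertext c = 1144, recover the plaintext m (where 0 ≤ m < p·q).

m₁ = c^(d_p) mod p: c ≡ 5 (mod 17), and 5^3 mod 17 = 6.
m₂ = c^(d_q) mod q: c ≡ 38 (mod 79), and 38^71 mod 79 = 62.
h = q_inv·(m₁ − m₂) mod p = 14·(6 − 62) mod 17 = 15.
m = m₂ + h·q = 62 + 15·79 = 1247.

1247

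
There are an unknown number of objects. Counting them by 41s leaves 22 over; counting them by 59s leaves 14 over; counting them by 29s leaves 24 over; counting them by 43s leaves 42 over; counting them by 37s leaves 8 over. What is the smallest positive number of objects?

The moduli are pairwise coprime; M = 41·59·29·43·37 = 111610241.
M/41 = 2722201; 2722201 ≡ 6 (mod 41); 6·7 ≡ 1, so inverse 7.
M/59 = 1891699; 1891699 ≡ 41 (mod 59); 41·36 ≡ 1, so inverse 36.
M/29 = 3848629; 3848629 ≡ 10 (mod 29); 10·3 ≡ 1, so inverse 3.
M/43 = 2595587; 2595587 ≡ 21 (mod 43); 21·41 ≡ 1, so inverse 41.
M/37 = 3016493; 3016493 ≡ 31 (mod 37); 31·6 ≡ 1, so inverse 6.
N ≡ 22·2722201·7 + 14·1891699·36 + 24·3848629·3 + 42·2595587·41 + 8·3016493·6 = 6264129016.
6264129016 mod 111610241 = 13955520.

13955520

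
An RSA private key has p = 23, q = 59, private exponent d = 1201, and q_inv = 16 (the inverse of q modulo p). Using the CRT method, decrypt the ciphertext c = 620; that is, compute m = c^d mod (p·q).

d_p = d mod (p−1) = 1201 mod 22 = 13; d_q = d mod (q−1) = 41.
m₁ = c^(d_p) mod p: c ≡ 22 (mod 23), and 22^13 mod 23 = 22.
m₂ = c^(d_q) mod q: c ≡ 30 (mod 59), and 30^41 mod 59 = 33.
h = q_inv·(m₁ − m₂) mod p = 16·(22 − 33) mod 23 = 8.
m = m₂ + h·q = 33 + 8·59 = 505.

505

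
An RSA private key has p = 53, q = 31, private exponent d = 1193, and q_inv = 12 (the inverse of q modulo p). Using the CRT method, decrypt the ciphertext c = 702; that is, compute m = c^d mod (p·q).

d_p = d mod (p−1) = 1193 mod 52 = 49; d_q = d mod (q−1) = 23.
m₁ = c^(d_p) mod p: c ≡ 13 (mod 53), and 13^49 mod 53 = 42.
m₂ = c^(d_q) mod q: c ≡ 20 (mod 31), and 20^23 mod 31 = 19.
h = q_inv·(m₁ − m₂) mod p = 12·(42 − 19) mod 53 = 11.
m = m₂ + h·q = 19 + 11·31 = 360.

360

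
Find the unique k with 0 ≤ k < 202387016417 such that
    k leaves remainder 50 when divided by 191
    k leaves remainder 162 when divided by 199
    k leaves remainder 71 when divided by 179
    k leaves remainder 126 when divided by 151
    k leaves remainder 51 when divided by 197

181544436562

From k ≡ 50 (mod 191) write k = 50 + 191t. Substituting into k ≡ 162 (mod 199) gives 191t ≡ 112 (mod 199), and since 191⁻¹ ≡ 174 (mod 199), t ≡ 185. Hence k ≡ 50 + 191·185 = 35385 (mod 38009).
From k ≡ 35385 (mod 38009) write k = 35385 + 38009t. Substituting into k ≡ 71 (mod 179) gives 38009t ≡ 128 (mod 179), and since 61⁻¹ ≡ 135 (mod 179), t ≡ 96. Hence k ≡ 35385 + 38009·96 = 3684249 (mod 6803611).
From k ≡ 3684249 (mod 6803611) write k = 3684249 + 6803611t. Substituting into k ≡ 126 (mod 151) gives 6803611t ≡ 126 (mod 151), and since 4⁻¹ ≡ 38 (mod 151), t ≡ 107. Hence k ≡ 3684249 + 6803611·107 = 731670626 (mod 1027345261).
From k ≡ 731670626 (mod 1027345261) write k = 731670626 + 1027345261t. Substituting into k ≡ 51 (mod 197) gives 1027345261t ≡ 33 (mod 197), and since 111⁻¹ ≡ 71 (mod 197), t ≡ 176. Hence k ≡ 731670626 + 1027345261·176 = 181544436562 (mod 202387016417).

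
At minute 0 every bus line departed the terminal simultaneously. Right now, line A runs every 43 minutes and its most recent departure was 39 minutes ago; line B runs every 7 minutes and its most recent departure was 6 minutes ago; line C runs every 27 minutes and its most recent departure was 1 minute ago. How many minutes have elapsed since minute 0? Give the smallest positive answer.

From t ≡ 39 (mod 43) write t = 39 + 43s. Substituting into t ≡ 6 (mod 7) gives 43s ≡ 2 (mod 7), and since 1⁻¹ ≡ 1 (mod 7), s ≡ 2. Hence t ≡ 39 + 43·2 = 125 (mod 301).
From t ≡ 125 (mod 301) write t = 125 + 301s. Substituting into t ≡ 1 (mod 27) gives 301s ≡ 11 (mod 27), and since 4⁻¹ ≡ 7 (mod 27), s ≡ 23. Hence t ≡ 125 + 301·23 = 7048 (mod 8127).

7048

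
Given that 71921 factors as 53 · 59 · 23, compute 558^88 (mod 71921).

Mod 53: 558 ≡ 28; by Fermat, exponent reduces to 88 mod 52 = 36; 28^36 ≡ 16 (mod 53).
Mod 59: 558 ≡ 27; by Fermat, exponent reduces to 88 mod 58 = 30; 27^30 ≡ 27 (mod 59).
Mod 23: 558 ≡ 6; since 22 | 88, by Fermat 6^88 ≡ 1 (mod 23).
Combine by CRT: x ≡ 16 (mod 53), x ≡ 27 (mod 59), x ≡ 1 (mod 23) ⇒ x ≡ 6694 (mod 71921).

6694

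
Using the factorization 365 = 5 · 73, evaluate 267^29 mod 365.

12

Mod 5: 267 ≡ 2; by Fermat, exponent reduces to 29 mod 4 = 1; 2^1 ≡ 2 (mod 5).
Mod 73: 267 ≡ 48; 48^29 ≡ 12 (mod 73).
Combine by CRT: x ≡ 2 (mod 5), x ≡ 12 (mod 73) ⇒ x ≡ 12 (mod 365).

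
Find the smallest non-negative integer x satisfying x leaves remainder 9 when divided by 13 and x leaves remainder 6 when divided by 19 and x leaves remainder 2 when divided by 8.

The moduli are pairwise coprime; N = 13·19·8 = 1976.
N/13 = 152; 152 ≡ 9 (mod 13); 9·3 ≡ 1, so inverse 3.
N/19 = 104; 104 ≡ 9 (mod 19); 9·17 ≡ 1, so inverse 17.
N/8 = 247; 247 ≡ 7 (mod 8); 7·7 ≡ 1, so inverse 7.
x ≡ 9·152·3 + 6·104·17 + 2·247·7 = 18170.
18170 mod 1976 = 386.

386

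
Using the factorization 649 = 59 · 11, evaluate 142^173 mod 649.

Mod 59: 142 ≡ 24; by Fermat, exponent reduces to 173 mod 58 = 57; 24^57 ≡ 32 (mod 59).
Mod 11: 142 ≡ 10; by Fermat, exponent reduces to 173 mod 10 = 3; 10^3 ≡ 10 (mod 11).
Combine by CRT: x ≡ 32 (mod 59), x ≡ 10 (mod 11) ⇒ x ≡ 32 (mod 649).

32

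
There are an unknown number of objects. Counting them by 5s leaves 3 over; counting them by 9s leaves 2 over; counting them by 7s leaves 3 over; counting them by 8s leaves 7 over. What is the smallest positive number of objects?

The moduli are pairwise coprime; M = 5·9·7·8 = 2520.
M/5 = 504; 504 ≡ 4 (mod 5); 4·4 ≡ 1, so inverse 4.
M/9 = 280; 280 ≡ 1 (mod 9), inverse 1.
M/7 = 360; 360 ≡ 3 (mod 7); 3·5 ≡ 1, so inverse 5.
M/8 = 315; 315 ≡ 3 (mod 8); 3·3 ≡ 1, so inverse 3.
N ≡ 3·504·4 + 2·280·1 + 3·360·5 + 7·315·3 = 18623.
18623 mod 2520 = 983.

983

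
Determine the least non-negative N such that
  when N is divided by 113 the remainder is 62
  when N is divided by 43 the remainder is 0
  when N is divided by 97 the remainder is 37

444491

The moduli are pairwise coprime; M = 113·43·97 = 471323.
M/113 = 4171; 4171 ≡ 103 (mod 113); 103·79 ≡ 1, so inverse 79.
M/43 = 10961; 10961 ≡ 39 (mod 43); 39·32 ≡ 1, so inverse 32.
M/97 = 4859; 4859 ≡ 9 (mod 97); 9·54 ≡ 1, so inverse 54.
N ≡ 62·4171·79 + 0·10961·32 + 37·4859·54 = 30137840.
30137840 mod 471323 = 444491.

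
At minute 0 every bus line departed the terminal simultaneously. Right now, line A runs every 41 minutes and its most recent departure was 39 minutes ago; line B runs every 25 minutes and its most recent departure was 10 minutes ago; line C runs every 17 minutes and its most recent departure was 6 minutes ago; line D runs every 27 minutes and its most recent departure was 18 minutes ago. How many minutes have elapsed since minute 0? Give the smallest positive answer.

The moduli are pairwise coprime; N = 41·25·17·27 = 470475.
N/41 = 11475; 11475 ≡ 36 (mod 41); 36·8 ≡ 1, so inverse 8.
N/25 = 18819; 18819 ≡ 19 (mod 25); 19·4 ≡ 1, so inverse 4.
N/17 = 27675; 27675 ≡ 16 (mod 17); 16·16 ≡ 1, so inverse 16.
N/27 = 17425; 17425 ≡ 10 (mod 27); 10·19 ≡ 1, so inverse 19.
t ≡ 39·11475·8 + 10·18819·4 + 6·27675·16 + 18·17425·19 = 12949110.
12949110 mod 470475 = 246285.

246285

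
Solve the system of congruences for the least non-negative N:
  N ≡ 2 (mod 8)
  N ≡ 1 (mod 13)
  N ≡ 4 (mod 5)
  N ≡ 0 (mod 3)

1314

From N ≡ 2 (mod 8) write N = 2 + 8t. Substituting into N ≡ 1 (mod 13) gives 8t ≡ 12 (mod 13), and since 8⁻¹ ≡ 5 (mod 13), t ≡ 8. Hence N ≡ 2 + 8·8 = 66 (mod 104).
From N ≡ 66 (mod 104) write N = 66 + 104t. Substituting into N ≡ 4 (mod 5) gives 104t ≡ 3 (mod 5), and since 4⁻¹ ≡ 4 (mod 5), t ≡ 2. Hence N ≡ 66 + 104·2 = 274 (mod 520).
From N ≡ 274 (mod 520) write N = 274 + 520t. Substituting into N ≡ 0 (mod 3) gives 520t ≡ 2 (mod 3), and since 1⁻¹ ≡ 1 (mod 3), t ≡ 2. Hence N ≡ 274 + 520·2 = 1314 (mod 1560).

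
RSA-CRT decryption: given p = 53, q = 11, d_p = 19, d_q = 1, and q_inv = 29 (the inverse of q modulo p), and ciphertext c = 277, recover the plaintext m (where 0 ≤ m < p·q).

497

m₁ = c^(d_p) mod p: c ≡ 12 (mod 53), and 12^19 mod 53 = 20.
m₂ = c^(d_q) mod q: c ≡ 2 (mod 11), and 2^1 mod 11 = 2.
h = q_inv·(m₁ − m₂) mod p = 29·(20 − 2) mod 53 = 45.
m = m₂ + h·q = 2 + 45·11 = 497.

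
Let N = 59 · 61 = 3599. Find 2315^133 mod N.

2108

Mod 59: 2315 ≡ 14; by Fermat, exponent reduces to 133 mod 58 = 17; 14^17 ≡ 43 (mod 59).
Mod 61: 2315 ≡ 58; by Fermat, exponent reduces to 133 mod 60 = 13; 58^13 ≡ 34 (mod 61).
Combine by CRT: x ≡ 43 (mod 59), x ≡ 34 (mod 61) ⇒ x ≡ 2108 (mod 3599).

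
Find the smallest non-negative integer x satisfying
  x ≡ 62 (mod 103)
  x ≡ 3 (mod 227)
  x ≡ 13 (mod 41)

957035

The moduli are pairwise coprime; N = 103·227·41 = 958621.
N/103 = 9307; 9307 ≡ 37 (mod 103); 37·39 ≡ 1, so inverse 39.
N/227 = 4223; 4223 ≡ 137 (mod 227); 137·58 ≡ 1, so inverse 58.
N/41 = 23381; 23381 ≡ 11 (mod 41); 11·15 ≡ 1, so inverse 15.
x ≡ 62·9307·39 + 3·4223·58 + 13·23381·15 = 27798423.
27798423 mod 958621 = 957035.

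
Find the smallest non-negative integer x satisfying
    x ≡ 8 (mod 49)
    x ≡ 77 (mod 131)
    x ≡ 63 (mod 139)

The moduli are pairwise coprime; N = 49·131·139 = 892241.
N/49 = 18209; 18209 ≡ 30 (mod 49); 30·18 ≡ 1, so inverse 18.
N/131 = 6811; 6811 ≡ 130 (mod 131); 130·130 ≡ 1, so inverse 130.
N/139 = 6419; 6419 ≡ 25 (mod 139); 25·89 ≡ 1, so inverse 89.
x ≡ 8·18209·18 + 77·6811·130 + 63·6419·89 = 106791539.
106791539 mod 892241 = 614860.

614860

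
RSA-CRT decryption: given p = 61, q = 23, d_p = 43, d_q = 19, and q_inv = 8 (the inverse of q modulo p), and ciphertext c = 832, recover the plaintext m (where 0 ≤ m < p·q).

m₁ = c^(d_p) mod p: c ≡ 39 (mod 61), and 39^43 mod 61 = 46.
m₂ = c^(d_q) mod q: c ≡ 4 (mod 23), and 4^19 mod 23 = 9.
h = q_inv·(m₁ − m₂) mod p = 8·(46 − 9) mod 61 = 52.
m = m₂ + h·q = 9 + 52·23 = 1205.

1205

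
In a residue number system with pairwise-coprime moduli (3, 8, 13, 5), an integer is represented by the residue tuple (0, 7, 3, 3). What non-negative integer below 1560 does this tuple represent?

783

The moduli are pairwise coprime; N = 3·8·13·5 = 1560.
N/3 = 520; 520 ≡ 1 (mod 3), inverse 1.
N/8 = 195; 195 ≡ 3 (mod 8); 3·3 ≡ 1, so inverse 3.
N/13 = 120; 120 ≡ 3 (mod 13); 3·9 ≡ 1, so inverse 9.
N/5 = 312; 312 ≡ 2 (mod 5); 2·3 ≡ 1, so inverse 3.
x ≡ 0·520·1 + 7·195·3 + 3·120·9 + 3·312·3 = 10143.
10143 mod 1560 = 783.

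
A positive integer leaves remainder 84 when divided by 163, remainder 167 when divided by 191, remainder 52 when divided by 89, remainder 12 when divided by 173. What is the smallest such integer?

The moduli are pairwise coprime; N = 163·191·89·173 = 479354801.
N/163 = 2940827; 2940827 ≡ 144 (mod 163); 144·60 ≡ 1, so inverse 60.
N/191 = 2509711; 2509711 ≡ 162 (mod 191); 162·79 ≡ 1, so inverse 79.
N/89 = 5386009; 5386009 ≡ 85 (mod 89); 85·22 ≡ 1, so inverse 22.
N/173 = 2770837; 2770837 ≡ 69 (mod 173); 69·168 ≡ 1, so inverse 168.
k ≡ 84·2940827·60 + 167·2509711·79 + 52·5386009·22 + 12·2770837·168 = 59679986991.
59679986991 mod 479354801 = 239991667.

239991667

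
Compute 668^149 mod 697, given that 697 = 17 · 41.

Mod 17: 668 ≡ 5; by Fermat, exponent reduces to 149 mod 16 = 5; 5^5 ≡ 14 (mod 17).
Mod 41: 668 ≡ 12; by Fermat, exponent reduces to 149 mod 40 = 29; 12^29 ≡ 30 (mod 41).
Combine by CRT: x ≡ 14 (mod 17), x ≡ 30 (mod 41) ⇒ x ≡ 235 (mod 697).

235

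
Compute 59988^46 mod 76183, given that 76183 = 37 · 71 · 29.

Mod 37: 59988 ≡ 11; by Fermat, exponent reduces to 46 mod 36 = 10; 11^10 ≡ 26 (mod 37).
Mod 71: 59988 ≡ 64; 64^46 ≡ 40 (mod 71).
Mod 29: 59988 ≡ 16; by Fermat, exponent reduces to 46 mod 28 = 18; 16^18 ≡ 25 (mod 29).
Combine by CRT: x ≡ 26 (mod 37), x ≡ 40 (mod 71), x ≡ 25 (mod 29) ⇒ x ≡ 27517 (mod 76183).

27517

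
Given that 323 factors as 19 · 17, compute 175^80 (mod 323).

290

Mod 19: 175 ≡ 4; by Fermat, exponent reduces to 80 mod 18 = 8; 4^8 ≡ 5 (mod 19).
Mod 17: 175 ≡ 5; since 16 | 80, by Fermat 5^80 ≡ 1 (mod 17).
Combine by CRT: x ≡ 5 (mod 19), x ≡ 1 (mod 17) ⇒ x ≡ 290 (mod 323).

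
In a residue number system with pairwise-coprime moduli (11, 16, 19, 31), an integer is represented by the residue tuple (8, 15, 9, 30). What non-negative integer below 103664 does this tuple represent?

From x ≡ 8 (mod 11) write x = 8 + 11t. Substituting into x ≡ 15 (mod 16) gives 11t ≡ 7 (mod 16), and since 11⁻¹ ≡ 3 (mod 16), t ≡ 5. Hence x ≡ 8 + 11·5 = 63 (mod 176).
From x ≡ 63 (mod 176) write x = 63 + 176t. Substituting into x ≡ 9 (mod 19) gives 176t ≡ 3 (mod 19), and since 5⁻¹ ≡ 4 (mod 19), t ≡ 12. Hence x ≡ 63 + 176·12 = 2175 (mod 3344).
From x ≡ 2175 (mod 3344) write x = 2175 + 3344t. Substituting into x ≡ 30 (mod 31) gives 3344t ≡ 25 (mod 31), and since 27⁻¹ ≡ 23 (mod 31), t ≡ 17. Hence x ≡ 2175 + 3344·17 = 59023 (mod 103664).

59023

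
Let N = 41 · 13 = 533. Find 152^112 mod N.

Mod 41: 152 ≡ 29; by Fermat, exponent reduces to 112 mod 40 = 32; 29^32 ≡ 16 (mod 41).
Mod 13: 152 ≡ 9; by Fermat, exponent reduces to 112 mod 12 = 4; 9^4 ≡ 9 (mod 13).
Combine by CRT: x ≡ 16 (mod 41), x ≡ 9 (mod 13) ⇒ x ≡ 139 (mod 533).

139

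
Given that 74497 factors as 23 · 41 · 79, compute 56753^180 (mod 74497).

Mod 23: 56753 ≡ 12; by Fermat, exponent reduces to 180 mod 22 = 4; 12^4 ≡ 13 (mod 23).
Mod 41: 56753 ≡ 9; by Fermat, exponent reduces to 180 mod 40 = 20; 9^20 ≡ 1 (mod 41).
Mod 79: 56753 ≡ 31; by Fermat, exponent reduces to 180 mod 78 = 24; 31^24 ≡ 65 (mod 79).
Combine by CRT: x ≡ 13 (mod 23), x ≡ 1 (mod 41), x ≡ 65 (mod 79) ⇒ x ≡ 67610 (mod 74497).

67610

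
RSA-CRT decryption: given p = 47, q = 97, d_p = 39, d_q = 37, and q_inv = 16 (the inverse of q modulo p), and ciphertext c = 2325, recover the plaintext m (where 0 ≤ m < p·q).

322

m₁ = c^(d_p) mod p: c ≡ 22 (mod 47), and 22^39 mod 47 = 40.
m₂ = c^(d_q) mod q: c ≡ 94 (mod 97), and 94^37 mod 97 = 31.
h = q_inv·(m₁ − m₂) mod p = 16·(40 − 31) mod 47 = 3.
m = m₂ + h·q = 31 + 3·97 = 322.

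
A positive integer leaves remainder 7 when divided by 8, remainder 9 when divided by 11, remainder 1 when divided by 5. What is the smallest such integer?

31

From a ≡ 7 (mod 8) write a = 7 + 8t. Substituting into a ≡ 9 (mod 11) gives 8t ≡ 2 (mod 11), and since 8⁻¹ ≡ 7 (mod 11), t ≡ 3. Hence a ≡ 7 + 8·3 = 31 (mod 88).
From a ≡ 31 (mod 88) write a = 31 + 88t. Substituting into a ≡ 1 (mod 5) gives 88t ≡ 0 (mod 5), and since 3⁻¹ ≡ 2 (mod 5), t ≡ 0. Hence a ≡ 31 + 88·0 = 31 (mod 440).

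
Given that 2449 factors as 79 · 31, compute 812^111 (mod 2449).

433

Mod 79: 812 ≡ 22; by Fermat, exponent reduces to 111 mod 78 = 33; 22^33 ≡ 38 (mod 79).
Mod 31: 812 ≡ 6; by Fermat, exponent reduces to 111 mod 30 = 21; 6^21 ≡ 30 (mod 31).
Combine by CRT: x ≡ 38 (mod 79), x ≡ 30 (mod 31) ⇒ x ≡ 433 (mod 2449).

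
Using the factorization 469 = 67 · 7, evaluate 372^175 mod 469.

Mod 67: 372 ≡ 37; by Fermat, exponent reduces to 175 mod 66 = 43; 37^43 ≡ 37 (mod 67).
Mod 7: 372 ≡ 1; by Fermat, exponent reduces to 175 mod 6 = 1; 1^1 ≡ 1 (mod 7).
Combine by CRT: x ≡ 37 (mod 67), x ≡ 1 (mod 7) ⇒ x ≡ 372 (mod 469).

372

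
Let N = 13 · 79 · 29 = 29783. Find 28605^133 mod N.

14604

Mod 13: 28605 ≡ 5; by Fermat, exponent reduces to 133 mod 12 = 1; 5^1 ≡ 5 (mod 13).
Mod 79: 28605 ≡ 7; by Fermat, exponent reduces to 133 mod 78 = 55; 7^55 ≡ 68 (mod 79).
Mod 29: 28605 ≡ 11; by Fermat, exponent reduces to 133 mod 28 = 21; 11^21 ≡ 17 (mod 29).
Combine by CRT: x ≡ 5 (mod 13), x ≡ 68 (mod 79), x ≡ 17 (mod 29) ⇒ x ≡ 14604 (mod 29783).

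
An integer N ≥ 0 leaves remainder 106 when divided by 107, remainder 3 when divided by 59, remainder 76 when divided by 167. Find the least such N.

152046

From N ≡ 106 (mod 107) write N = 106 + 107t. Substituting into N ≡ 3 (mod 59) gives 107t ≡ 15 (mod 59), and since 48⁻¹ ≡ 16 (mod 59), t ≡ 4. Hence N ≡ 106 + 107·4 = 534 (mod 6313).
From N ≡ 534 (mod 6313) write N = 534 + 6313t. Substituting into N ≡ 76 (mod 167) gives 6313t ≡ 43 (mod 167), and since 134⁻¹ ≡ 86 (mod 167), t ≡ 24. Hence N ≡ 534 + 6313·24 = 152046 (mod 1054271).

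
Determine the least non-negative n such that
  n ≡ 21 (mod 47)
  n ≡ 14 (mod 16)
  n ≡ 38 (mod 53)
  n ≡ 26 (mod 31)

471102

The moduli are pairwise coprime; M = 47·16·53·31 = 1235536.
M/47 = 26288; 26288 ≡ 15 (mod 47); 15·22 ≡ 1, so inverse 22.
M/16 = 77221; 77221 ≡ 5 (mod 16); 5·13 ≡ 1, so inverse 13.
M/53 = 23312; 23312 ≡ 45 (mod 53); 45·33 ≡ 1, so inverse 33.
M/31 = 39856; 39856 ≡ 21 (mod 31); 21·3 ≡ 1, so inverse 3.
n ≡ 21·26288·22 + 14·77221·13 + 38·23312·33 + 26·39856·3 = 58541294.
58541294 mod 1235536 = 471102.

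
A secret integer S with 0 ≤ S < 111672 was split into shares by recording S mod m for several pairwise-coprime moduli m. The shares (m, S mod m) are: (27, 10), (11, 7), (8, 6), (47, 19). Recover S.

The moduli are pairwise coprime; N = 27·11·8·47 = 111672.
N/27 = 4136; 4136 ≡ 5 (mod 27); 5·11 ≡ 1, so inverse 11.
N/11 = 10152; 10152 ≡ 10 (mod 11); 10·10 ≡ 1, so inverse 10.
N/8 = 13959; 13959 ≡ 7 (mod 8); 7·7 ≡ 1, so inverse 7.
N/47 = 2376; 2376 ≡ 26 (mod 47); 26·38 ≡ 1, so inverse 38.
S ≡ 10·4136·11 + 7·10152·10 + 6·13959·7 + 19·2376·38 = 3467350.
3467350 mod 111672 = 5518.

5518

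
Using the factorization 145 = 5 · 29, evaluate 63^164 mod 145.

136

Mod 5: 63 ≡ 3; since 4 | 164, by Fermat 3^164 ≡ 1 (mod 5).
Mod 29: 63 ≡ 5; by Fermat, exponent reduces to 164 mod 28 = 24; 5^24 ≡ 20 (mod 29).
Combine by CRT: x ≡ 1 (mod 5), x ≡ 20 (mod 29) ⇒ x ≡ 136 (mod 145).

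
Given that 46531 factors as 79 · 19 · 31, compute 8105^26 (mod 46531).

Mod 79: 8105 ≡ 47; 47^26 ≡ 55 (mod 79).
Mod 19: 8105 ≡ 11; by Fermat, exponent reduces to 26 mod 18 = 8; 11^8 ≡ 7 (mod 19).
Mod 31: 8105 ≡ 14; 14^26 ≡ 9 (mod 31).
Combine by CRT: x ≡ 55 (mod 79), x ≡ 7 (mod 19), x ≡ 9 (mod 31) ⇒ x ≡ 21306 (mod 46531).

21306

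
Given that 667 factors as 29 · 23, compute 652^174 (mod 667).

Mod 29: 652 ≡ 14; by Fermat, exponent reduces to 174 mod 28 = 6; 14^6 ≡ 5 (mod 29).
Mod 23: 652 ≡ 8; by Fermat, exponent reduces to 174 mod 22 = 20; 8^20 ≡ 9 (mod 23).
Combine by CRT: x ≡ 5 (mod 29), x ≡ 9 (mod 23) ⇒ x ≡ 469 (mod 667).

469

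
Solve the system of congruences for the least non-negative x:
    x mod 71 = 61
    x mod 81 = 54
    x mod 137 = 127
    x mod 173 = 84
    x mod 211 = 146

The moduli are pairwise coprime; N = 71·81·137·173·211 = 28760239161.
N/71 = 405073791; 405073791 ≡ 47 (mod 71); 47·68 ≡ 1, so inverse 68.
N/81 = 355064681; 355064681 ≡ 47 (mod 81); 47·50 ≡ 1, so inverse 50.
N/137 = 209928753; 209928753 ≡ 91 (mod 137); 91·134 ≡ 1, so inverse 134.
N/173 = 166244157; 166244157 ≡ 153 (mod 173); 153·147 ≡ 1, so inverse 147.
N/211 = 136304451; 136304451 ≡ 139 (mod 211); 139·126 ≡ 1, so inverse 126.
x ≡ 61·405073791·68 + 54·355064681·50 + 127·209928753·134 + 84·166244157·147 + 146·136304451·126 = 10771727773554.
10771727773554 mod 28760239161 = 15398327340.

15398327340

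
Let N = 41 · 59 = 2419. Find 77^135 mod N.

91

Mod 41: 77 ≡ 36; by Fermat, exponent reduces to 135 mod 40 = 15; 36^15 ≡ 9 (mod 41).
Mod 59: 77 ≡ 18; by Fermat, exponent reduces to 135 mod 58 = 19; 18^19 ≡ 32 (mod 59).
Combine by CRT: x ≡ 9 (mod 41), x ≡ 32 (mod 59) ⇒ x ≡ 91 (mod 2419).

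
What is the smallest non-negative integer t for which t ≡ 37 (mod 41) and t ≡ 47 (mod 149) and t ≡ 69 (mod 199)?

224143

From t ≡ 37 (mod 41) write t = 37 + 41s. Substituting into t ≡ 47 (mod 149) gives 41s ≡ 10 (mod 149), and since 41⁻¹ ≡ 40 (mod 149), s ≡ 102. Hence t ≡ 37 + 41·102 = 4219 (mod 6109).
From t ≡ 4219 (mod 6109) write t = 4219 + 6109s. Substituting into t ≡ 69 (mod 199) gives 6109s ≡ 29 (mod 199), and since 139⁻¹ ≡ 63 (mod 199), s ≡ 36. Hence t ≡ 4219 + 6109·36 = 224143 (mod 1215691).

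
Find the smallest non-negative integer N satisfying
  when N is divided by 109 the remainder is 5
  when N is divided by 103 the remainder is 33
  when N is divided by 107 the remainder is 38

The moduli are pairwise coprime; M = 109·103·107 = 1201289.
M/109 = 11021; 11021 ≡ 12 (mod 109); 12·100 ≡ 1, so inverse 100.
M/103 = 11663; 11663 ≡ 24 (mod 103); 24·73 ≡ 1, so inverse 73.
M/107 = 11227; 11227 ≡ 99 (mod 107); 99·40 ≡ 1, so inverse 40.
N ≡ 5·11021·100 + 33·11663·73 + 38·11227·40 = 50671707.
50671707 mod 1201289 = 217569.

217569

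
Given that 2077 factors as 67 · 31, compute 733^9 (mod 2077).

1434

Mod 67: 733 ≡ 63; 63^9 ≡ 27 (mod 67).
Mod 31: 733 ≡ 20; 20^9 ≡ 8 (mod 31).
Combine by CRT: x ≡ 27 (mod 67), x ≡ 8 (mod 31) ⇒ x ≡ 1434 (mod 2077).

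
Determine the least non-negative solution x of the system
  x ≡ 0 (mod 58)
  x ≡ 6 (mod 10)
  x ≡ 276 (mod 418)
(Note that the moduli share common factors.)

14906

gcd(58, 10) = 2 and 2 | (6 − 0), so the pair is consistent; merging gives x ≡ 116 (mod 290), where 290 = lcm(58, 10).
gcd(290, 418) = 2 and 2 | (276 − 116), so the pair is consistent; merging gives x ≡ 14906 (mod 60610), where 60610 = lcm(290, 418).
The solution is unique modulo lcm(58, 10, 418) = 60610.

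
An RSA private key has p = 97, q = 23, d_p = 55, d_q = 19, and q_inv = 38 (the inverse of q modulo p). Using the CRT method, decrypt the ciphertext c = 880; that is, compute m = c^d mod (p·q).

m₁ = c^(d_p) mod p: c ≡ 7 (mod 97), and 7^55 mod 97 = 84.
m₂ = c^(d_q) mod q: c ≡ 6 (mod 23), and 6^19 mod 23 = 18.
h = q_inv·(m₁ − m₂) mod p = 38·(84 − 18) mod 97 = 83.
m = m₂ + h·q = 18 + 83·23 = 1927.

1927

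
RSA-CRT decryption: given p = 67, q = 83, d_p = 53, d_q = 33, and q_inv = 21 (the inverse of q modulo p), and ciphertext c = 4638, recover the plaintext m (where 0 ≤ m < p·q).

m₁ = c^(d_p) mod p: c ≡ 15 (mod 67), and 15^53 mod 67 = 14.
m₂ = c^(d_q) mod q: c ≡ 73 (mod 83), and 73^33 mod 83 = 18.
h = q_inv·(m₁ − m₂) mod p = 21·(14 − 18) mod 67 = 50.
m = m₂ + h·q = 18 + 50·83 = 4168.

4168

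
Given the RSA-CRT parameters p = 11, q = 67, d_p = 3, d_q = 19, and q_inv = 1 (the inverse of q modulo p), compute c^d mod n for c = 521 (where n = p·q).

75

m₁ = c^(d_p) mod p: c ≡ 4 (mod 11), and 4^3 mod 11 = 9.
m₂ = c^(d_q) mod q: c ≡ 52 (mod 67), and 52^19 mod 67 = 8.
h = q_inv·(m₁ − m₂) mod p = 1·(9 − 8) mod 11 = 1.
m = m₂ + h·q = 8 + 1·67 = 75.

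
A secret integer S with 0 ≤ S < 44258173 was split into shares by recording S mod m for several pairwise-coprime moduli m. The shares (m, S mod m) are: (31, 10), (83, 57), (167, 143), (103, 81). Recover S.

19751567

The moduli are pairwise coprime; N = 31·83·167·103 = 44258173.
N/31 = 1427683; 1427683 ≡ 9 (mod 31); 9·7 ≡ 1, so inverse 7.
N/83 = 533231; 533231 ≡ 39 (mod 83); 39·66 ≡ 1, so inverse 66.
N/167 = 265019; 265019 ≡ 157 (mod 167); 157·50 ≡ 1, so inverse 50.
N/103 = 429691; 429691 ≡ 78 (mod 103); 78·70 ≡ 1, so inverse 70.
S ≡ 10·1427683·7 + 57·533231·66 + 143·265019·50 + 81·429691·70 = 6437186652.
6437186652 mod 44258173 = 19751567.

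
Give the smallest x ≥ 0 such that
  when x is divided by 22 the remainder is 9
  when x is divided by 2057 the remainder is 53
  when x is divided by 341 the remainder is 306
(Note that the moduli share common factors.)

gcd(22, 2057) = 11 and 11 | (53 − 9), so the pair is consistent; merging gives x ≡ 53 (mod 4114), where 4114 = lcm(22, 2057).
gcd(4114, 341) = 11 and 11 | (306 − 53), so the pair is consistent; merging gives x ≡ 111131 (mod 127534), where 127534 = lcm(4114, 341).
The solution is unique modulo lcm(22, 2057, 341) = 127534.

111131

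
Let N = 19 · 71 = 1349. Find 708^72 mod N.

Mod 19: 708 ≡ 5; since 18 | 72, by Fermat 5^72 ≡ 1 (mod 19).
Mod 71: 708 ≡ 69; by Fermat, exponent reduces to 72 mod 70 = 2; 69^2 ≡ 4 (mod 71).
Combine by CRT: x ≡ 1 (mod 19), x ≡ 4 (mod 71) ⇒ x ≡ 856 (mod 1349).

856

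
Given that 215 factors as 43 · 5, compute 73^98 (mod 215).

49

Mod 43: 73 ≡ 30; by Fermat, exponent reduces to 98 mod 42 = 14; 30^14 ≡ 6 (mod 43).
Mod 5: 73 ≡ 3; by Fermat, exponent reduces to 98 mod 4 = 2; 3^2 ≡ 4 (mod 5).
Combine by CRT: x ≡ 6 (mod 43), x ≡ 4 (mod 5) ⇒ x ≡ 49 (mod 215).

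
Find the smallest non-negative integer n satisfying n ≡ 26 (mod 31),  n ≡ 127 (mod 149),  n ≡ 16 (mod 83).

The moduli are pairwise coprime; M = 31·149·83 = 383377.
M/31 = 12367; 12367 ≡ 29 (mod 31); 29·15 ≡ 1, so inverse 15.
M/149 = 2573; 2573 ≡ 40 (mod 149); 40·41 ≡ 1, so inverse 41.
M/83 = 4619; 4619 ≡ 54 (mod 83); 54·20 ≡ 1, so inverse 20.
n ≡ 26·12367·15 + 127·2573·41 + 16·4619·20 = 19698821.
19698821 mod 383377 = 146594.

146594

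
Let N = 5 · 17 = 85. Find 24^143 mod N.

Mod 5: 24 ≡ 4; by Fermat, exponent reduces to 143 mod 4 = 3; 4^3 ≡ 4 (mod 5).
Mod 17: 24 ≡ 7; by Fermat, exponent reduces to 143 mod 16 = 15; 7^15 ≡ 5 (mod 17).
Combine by CRT: x ≡ 4 (mod 5), x ≡ 5 (mod 17) ⇒ x ≡ 39 (mod 85).

39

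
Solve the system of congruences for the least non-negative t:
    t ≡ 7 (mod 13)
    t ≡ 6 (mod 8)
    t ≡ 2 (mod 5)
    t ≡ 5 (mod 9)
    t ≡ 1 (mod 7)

The moduli are pairwise coprime; N = 13·8·5·9·7 = 32760.
N/13 = 2520; 2520 ≡ 11 (mod 13); 11·6 ≡ 1, so inverse 6.
N/8 = 4095; 4095 ≡ 7 (mod 8); 7·7 ≡ 1, so inverse 7.
N/5 = 6552; 6552 ≡ 2 (mod 5); 2·3 ≡ 1, so inverse 3.
N/9 = 3640; 3640 ≡ 4 (mod 9); 4·7 ≡ 1, so inverse 7.
N/7 = 4680; 4680 ≡ 4 (mod 7); 4·2 ≡ 1, so inverse 2.
t ≡ 7·2520·6 + 6·4095·7 + 2·6552·3 + 5·3640·7 + 1·4680·2 = 453902.
453902 mod 32760 = 28022.

28022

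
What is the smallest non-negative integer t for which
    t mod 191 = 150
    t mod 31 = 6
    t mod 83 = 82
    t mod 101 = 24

The moduli are pairwise coprime; N = 191·31·83·101 = 49635743.
N/191 = 259873; 259873 ≡ 113 (mod 191); 113·71 ≡ 1, so inverse 71.
N/31 = 1601153; 1601153 ≡ 3 (mod 31); 3·21 ≡ 1, so inverse 21.
N/83 = 598021; 598021 ≡ 6 (mod 83); 6·14 ≡ 1, so inverse 14.
N/101 = 491443; 491443 ≡ 78 (mod 101); 78·79 ≡ 1, so inverse 79.
t ≡ 150·259873·71 + 6·1601153·21 + 82·598021·14 + 24·491443·79 = 4587696764.
4587696764 mod 49635743 = 21208408.

21208408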